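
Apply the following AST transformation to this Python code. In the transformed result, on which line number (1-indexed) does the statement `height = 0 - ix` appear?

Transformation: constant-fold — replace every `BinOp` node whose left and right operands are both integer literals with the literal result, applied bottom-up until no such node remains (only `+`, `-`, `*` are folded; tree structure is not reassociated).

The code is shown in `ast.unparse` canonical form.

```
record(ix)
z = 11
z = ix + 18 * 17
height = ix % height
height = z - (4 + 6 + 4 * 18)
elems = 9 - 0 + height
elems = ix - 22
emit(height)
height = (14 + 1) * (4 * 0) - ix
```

9

Transformed code:
record(ix)
z = 11
z = ix + 306
height = ix % height
height = z - 82
elems = 9 + height
elems = ix - 22
emit(height)
height = 0 - ix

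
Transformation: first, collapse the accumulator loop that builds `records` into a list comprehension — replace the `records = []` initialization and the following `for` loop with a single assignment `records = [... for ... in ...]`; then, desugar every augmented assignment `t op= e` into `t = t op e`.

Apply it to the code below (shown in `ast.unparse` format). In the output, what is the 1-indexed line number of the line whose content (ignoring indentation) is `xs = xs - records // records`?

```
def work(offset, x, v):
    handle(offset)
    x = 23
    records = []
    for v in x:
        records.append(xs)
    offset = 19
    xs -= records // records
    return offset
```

Transformed code:
def work(offset, x, v):
    handle(offset)
    x = 23
    records = [xs for v in x]
    offset = 19
    xs = xs - records // records
    return offset

6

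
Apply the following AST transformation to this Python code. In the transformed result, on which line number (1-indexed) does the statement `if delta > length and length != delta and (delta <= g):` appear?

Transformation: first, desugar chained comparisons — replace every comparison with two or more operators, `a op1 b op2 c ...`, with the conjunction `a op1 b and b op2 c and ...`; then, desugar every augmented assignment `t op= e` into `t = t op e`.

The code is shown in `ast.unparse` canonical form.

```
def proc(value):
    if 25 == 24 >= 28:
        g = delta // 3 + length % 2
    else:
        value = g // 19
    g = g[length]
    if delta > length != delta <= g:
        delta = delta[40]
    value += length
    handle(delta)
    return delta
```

7

Transformed code:
def proc(value):
    if 25 == 24 and 24 >= 28:
        g = delta // 3 + length % 2
    else:
        value = g // 19
    g = g[length]
    if delta > length and length != delta and (delta <= g):
        delta = delta[40]
    value = value + length
    handle(delta)
    return delta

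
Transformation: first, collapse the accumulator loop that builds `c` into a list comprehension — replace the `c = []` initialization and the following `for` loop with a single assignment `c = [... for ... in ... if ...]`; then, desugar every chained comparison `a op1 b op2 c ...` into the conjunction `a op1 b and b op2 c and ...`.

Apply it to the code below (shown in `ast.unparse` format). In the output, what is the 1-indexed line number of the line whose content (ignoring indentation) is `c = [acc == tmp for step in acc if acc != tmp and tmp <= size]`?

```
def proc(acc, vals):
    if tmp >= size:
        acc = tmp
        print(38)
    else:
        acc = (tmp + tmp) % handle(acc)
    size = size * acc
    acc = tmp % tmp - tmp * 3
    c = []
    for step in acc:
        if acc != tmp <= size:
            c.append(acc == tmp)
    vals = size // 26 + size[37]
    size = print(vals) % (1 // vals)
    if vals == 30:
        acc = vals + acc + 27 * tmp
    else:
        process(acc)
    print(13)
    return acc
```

9

Transformed code:
def proc(acc, vals):
    if tmp >= size:
        acc = tmp
        print(38)
    else:
        acc = (tmp + tmp) % handle(acc)
    size = size * acc
    acc = tmp % tmp - tmp * 3
    c = [acc == tmp for step in acc if acc != tmp and tmp <= size]
    vals = size // 26 + size[37]
    size = print(vals) % (1 // vals)
    if vals == 30:
        acc = vals + acc + 27 * tmp
    else:
        process(acc)
    print(13)
    return acc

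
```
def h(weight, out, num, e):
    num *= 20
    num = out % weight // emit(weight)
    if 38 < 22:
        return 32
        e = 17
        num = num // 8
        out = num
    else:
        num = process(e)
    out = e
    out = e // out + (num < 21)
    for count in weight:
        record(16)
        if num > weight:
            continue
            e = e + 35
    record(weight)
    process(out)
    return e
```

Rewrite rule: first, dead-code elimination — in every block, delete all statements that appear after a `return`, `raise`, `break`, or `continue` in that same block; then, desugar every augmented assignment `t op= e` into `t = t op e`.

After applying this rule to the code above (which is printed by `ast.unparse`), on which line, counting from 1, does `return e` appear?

16

Transformed code:
def h(weight, out, num, e):
    num = num * 20
    num = out % weight // emit(weight)
    if 38 < 22:
        return 32
    else:
        num = process(e)
    out = e
    out = e // out + (num < 21)
    for count in weight:
        record(16)
        if num > weight:
            continue
    record(weight)
    process(out)
    return e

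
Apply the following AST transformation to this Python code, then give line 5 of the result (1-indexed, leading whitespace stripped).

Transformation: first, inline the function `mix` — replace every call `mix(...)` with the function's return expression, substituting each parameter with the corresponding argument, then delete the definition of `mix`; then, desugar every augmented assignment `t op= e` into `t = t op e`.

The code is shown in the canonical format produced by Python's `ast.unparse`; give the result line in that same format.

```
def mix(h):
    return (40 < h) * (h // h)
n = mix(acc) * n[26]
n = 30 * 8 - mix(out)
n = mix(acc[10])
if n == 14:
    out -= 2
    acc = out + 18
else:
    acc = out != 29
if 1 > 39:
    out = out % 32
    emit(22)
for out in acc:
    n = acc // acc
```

Transformed code:
n = (40 < acc) * (acc // acc) * n[26]
n = 30 * 8 - (40 < out) * (out // out)
n = (40 < acc[10]) * (acc[10] // acc[10])
if n == 14:
    out = out - 2
    acc = out + 18
else:
    acc = out != 29
if 1 > 39:
    out = out % 32
    emit(22)
for out in acc:
    n = acc // acc

out = out - 2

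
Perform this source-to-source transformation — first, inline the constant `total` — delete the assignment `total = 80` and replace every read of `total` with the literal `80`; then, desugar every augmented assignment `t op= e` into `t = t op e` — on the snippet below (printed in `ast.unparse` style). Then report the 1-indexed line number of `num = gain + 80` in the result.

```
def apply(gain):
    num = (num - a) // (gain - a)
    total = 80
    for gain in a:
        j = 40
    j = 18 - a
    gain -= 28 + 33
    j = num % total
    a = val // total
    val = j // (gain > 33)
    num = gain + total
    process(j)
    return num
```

Transformed code:
def apply(gain):
    num = (num - a) // (gain - a)
    for gain in a:
        j = 40
    j = 18 - a
    gain = gain - (28 + 33)
    j = num % 80
    a = val // 80
    val = j // (gain > 33)
    num = gain + 80
    process(j)
    return num

10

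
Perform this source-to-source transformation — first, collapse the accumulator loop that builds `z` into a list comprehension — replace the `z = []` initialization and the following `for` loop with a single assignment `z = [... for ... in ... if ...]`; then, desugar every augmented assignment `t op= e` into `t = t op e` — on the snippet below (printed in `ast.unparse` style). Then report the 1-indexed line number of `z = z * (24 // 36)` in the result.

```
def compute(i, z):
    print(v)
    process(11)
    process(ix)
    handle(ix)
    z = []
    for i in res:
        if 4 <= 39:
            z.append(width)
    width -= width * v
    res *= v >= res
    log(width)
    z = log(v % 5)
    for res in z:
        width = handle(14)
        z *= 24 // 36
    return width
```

Transformed code:
def compute(i, z):
    print(v)
    process(11)
    process(ix)
    handle(ix)
    z = [width for i in res if 4 <= 39]
    width = width - width * v
    res = res * (v >= res)
    log(width)
    z = log(v % 5)
    for res in z:
        width = handle(14)
        z = z * (24 // 36)
    return width

13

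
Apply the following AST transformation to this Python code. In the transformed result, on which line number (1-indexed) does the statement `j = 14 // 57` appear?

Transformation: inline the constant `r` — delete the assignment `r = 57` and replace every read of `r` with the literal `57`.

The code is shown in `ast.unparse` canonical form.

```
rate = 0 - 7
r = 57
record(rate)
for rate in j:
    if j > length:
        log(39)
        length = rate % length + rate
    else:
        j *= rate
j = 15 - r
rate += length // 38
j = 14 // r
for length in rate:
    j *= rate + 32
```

11

Transformed code:
rate = 0 - 7
record(rate)
for rate in j:
    if j > length:
        log(39)
        length = rate % length + rate
    else:
        j *= rate
j = 15 - 57
rate += length // 38
j = 14 // 57
for length in rate:
    j *= rate + 32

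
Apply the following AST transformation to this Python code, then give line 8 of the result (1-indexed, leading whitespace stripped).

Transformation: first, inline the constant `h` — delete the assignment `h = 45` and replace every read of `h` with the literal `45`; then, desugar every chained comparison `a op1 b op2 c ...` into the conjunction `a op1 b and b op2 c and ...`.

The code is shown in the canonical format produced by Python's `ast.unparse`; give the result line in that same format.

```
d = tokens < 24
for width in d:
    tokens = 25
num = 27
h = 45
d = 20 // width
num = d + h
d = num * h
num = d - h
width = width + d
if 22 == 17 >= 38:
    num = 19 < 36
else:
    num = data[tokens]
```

num = d - 45

Transformed code:
d = tokens < 24
for width in d:
    tokens = 25
num = 27
d = 20 // width
num = d + 45
d = num * 45
num = d - 45
width = width + d
if 22 == 17 and 17 >= 38:
    num = 19 < 36
else:
    num = data[tokens]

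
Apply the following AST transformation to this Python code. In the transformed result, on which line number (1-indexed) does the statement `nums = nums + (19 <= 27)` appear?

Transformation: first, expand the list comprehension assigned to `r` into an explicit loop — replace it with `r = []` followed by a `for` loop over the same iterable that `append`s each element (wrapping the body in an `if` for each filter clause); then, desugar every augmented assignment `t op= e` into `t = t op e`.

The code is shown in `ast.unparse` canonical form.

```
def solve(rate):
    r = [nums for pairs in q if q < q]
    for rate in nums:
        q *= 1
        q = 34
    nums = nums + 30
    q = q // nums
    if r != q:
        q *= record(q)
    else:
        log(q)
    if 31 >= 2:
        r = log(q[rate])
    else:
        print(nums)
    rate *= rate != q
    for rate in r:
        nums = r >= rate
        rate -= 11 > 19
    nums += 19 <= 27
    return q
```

23

Transformed code:
def solve(rate):
    r = []
    for pairs in q:
        if q < q:
            r.append(nums)
    for rate in nums:
        q = q * 1
        q = 34
    nums = nums + 30
    q = q // nums
    if r != q:
        q = q * record(q)
    else:
        log(q)
    if 31 >= 2:
        r = log(q[rate])
    else:
        print(nums)
    rate = rate * (rate != q)
    for rate in r:
        nums = r >= rate
        rate = rate - (11 > 19)
    nums = nums + (19 <= 27)
    return q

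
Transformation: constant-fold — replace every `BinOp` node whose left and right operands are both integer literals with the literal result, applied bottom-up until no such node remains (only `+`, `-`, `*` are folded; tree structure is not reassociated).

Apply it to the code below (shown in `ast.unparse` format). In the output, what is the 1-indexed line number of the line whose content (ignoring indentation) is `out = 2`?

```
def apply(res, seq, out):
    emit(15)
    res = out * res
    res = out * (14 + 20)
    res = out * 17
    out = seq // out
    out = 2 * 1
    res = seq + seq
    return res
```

7

Transformed code:
def apply(res, seq, out):
    emit(15)
    res = out * res
    res = out * 34
    res = out * 17
    out = seq // out
    out = 2
    res = seq + seq
    return res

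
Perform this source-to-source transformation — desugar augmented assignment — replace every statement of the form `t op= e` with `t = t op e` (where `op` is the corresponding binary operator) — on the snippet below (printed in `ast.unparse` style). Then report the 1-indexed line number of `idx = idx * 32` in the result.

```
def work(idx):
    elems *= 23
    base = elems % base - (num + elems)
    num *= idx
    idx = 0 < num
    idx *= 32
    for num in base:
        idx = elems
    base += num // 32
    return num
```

Transformed code:
def work(idx):
    elems = elems * 23
    base = elems % base - (num + elems)
    num = num * idx
    idx = 0 < num
    idx = idx * 32
    for num in base:
        idx = elems
    base = base + num // 32
    return num

6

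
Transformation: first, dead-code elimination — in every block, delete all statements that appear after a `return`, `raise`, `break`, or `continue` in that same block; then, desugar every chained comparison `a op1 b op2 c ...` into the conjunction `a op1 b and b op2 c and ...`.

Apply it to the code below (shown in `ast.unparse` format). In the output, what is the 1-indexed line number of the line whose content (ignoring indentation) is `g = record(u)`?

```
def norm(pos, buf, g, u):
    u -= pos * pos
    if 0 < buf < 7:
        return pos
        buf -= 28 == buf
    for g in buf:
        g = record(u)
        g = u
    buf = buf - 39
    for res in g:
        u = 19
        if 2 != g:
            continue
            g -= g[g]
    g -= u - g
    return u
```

6

Transformed code:
def norm(pos, buf, g, u):
    u -= pos * pos
    if 0 < buf and buf < 7:
        return pos
    for g in buf:
        g = record(u)
        g = u
    buf = buf - 39
    for res in g:
        u = 19
        if 2 != g:
            continue
    g -= u - g
    return u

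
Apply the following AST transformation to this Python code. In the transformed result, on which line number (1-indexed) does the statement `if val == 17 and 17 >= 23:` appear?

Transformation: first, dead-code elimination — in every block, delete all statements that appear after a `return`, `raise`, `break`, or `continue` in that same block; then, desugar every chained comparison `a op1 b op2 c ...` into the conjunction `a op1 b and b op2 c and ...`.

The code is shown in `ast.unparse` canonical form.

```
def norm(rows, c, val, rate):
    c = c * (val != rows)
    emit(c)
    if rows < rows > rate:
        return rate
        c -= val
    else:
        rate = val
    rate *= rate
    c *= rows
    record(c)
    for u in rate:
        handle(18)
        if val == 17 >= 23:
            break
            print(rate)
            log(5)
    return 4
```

Transformed code:
def norm(rows, c, val, rate):
    c = c * (val != rows)
    emit(c)
    if rows < rows and rows > rate:
        return rate
    else:
        rate = val
    rate *= rate
    c *= rows
    record(c)
    for u in rate:
        handle(18)
        if val == 17 and 17 >= 23:
            break
    return 4

13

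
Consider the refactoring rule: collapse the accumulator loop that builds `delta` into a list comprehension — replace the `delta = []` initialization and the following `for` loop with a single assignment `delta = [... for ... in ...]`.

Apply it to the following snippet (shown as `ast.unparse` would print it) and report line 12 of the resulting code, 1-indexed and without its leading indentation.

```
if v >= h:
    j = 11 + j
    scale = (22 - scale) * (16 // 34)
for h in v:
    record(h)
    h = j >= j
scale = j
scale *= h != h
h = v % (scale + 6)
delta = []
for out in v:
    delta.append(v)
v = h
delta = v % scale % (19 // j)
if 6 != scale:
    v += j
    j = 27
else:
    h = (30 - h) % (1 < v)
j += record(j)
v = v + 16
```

delta = v % scale % (19 // j)

Transformed code:
if v >= h:
    j = 11 + j
    scale = (22 - scale) * (16 // 34)
for h in v:
    record(h)
    h = j >= j
scale = j
scale *= h != h
h = v % (scale + 6)
delta = [v for out in v]
v = h
delta = v % scale % (19 // j)
if 6 != scale:
    v += j
    j = 27
else:
    h = (30 - h) % (1 < v)
j += record(j)
v = v + 16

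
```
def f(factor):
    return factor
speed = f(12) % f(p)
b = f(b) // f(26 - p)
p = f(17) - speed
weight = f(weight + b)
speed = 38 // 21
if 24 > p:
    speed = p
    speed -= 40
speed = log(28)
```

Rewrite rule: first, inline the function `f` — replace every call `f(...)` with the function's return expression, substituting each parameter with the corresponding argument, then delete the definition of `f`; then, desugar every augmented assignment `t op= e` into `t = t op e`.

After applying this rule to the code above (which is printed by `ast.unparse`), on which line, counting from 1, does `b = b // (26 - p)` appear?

2

Transformed code:
speed = 12 % p
b = b // (26 - p)
p = 17 - speed
weight = weight + b
speed = 38 // 21
if 24 > p:
    speed = p
    speed = speed - 40
speed = log(28)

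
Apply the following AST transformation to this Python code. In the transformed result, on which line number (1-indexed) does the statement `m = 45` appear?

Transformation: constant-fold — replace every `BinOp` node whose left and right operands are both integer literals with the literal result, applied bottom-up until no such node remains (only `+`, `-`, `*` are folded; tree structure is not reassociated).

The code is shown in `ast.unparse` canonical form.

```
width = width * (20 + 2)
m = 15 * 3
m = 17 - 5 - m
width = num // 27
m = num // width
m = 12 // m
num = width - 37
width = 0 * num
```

Transformed code:
width = width * 22
m = 45
m = 12 - m
width = num // 27
m = num // width
m = 12 // m
num = width - 37
width = 0 * num

2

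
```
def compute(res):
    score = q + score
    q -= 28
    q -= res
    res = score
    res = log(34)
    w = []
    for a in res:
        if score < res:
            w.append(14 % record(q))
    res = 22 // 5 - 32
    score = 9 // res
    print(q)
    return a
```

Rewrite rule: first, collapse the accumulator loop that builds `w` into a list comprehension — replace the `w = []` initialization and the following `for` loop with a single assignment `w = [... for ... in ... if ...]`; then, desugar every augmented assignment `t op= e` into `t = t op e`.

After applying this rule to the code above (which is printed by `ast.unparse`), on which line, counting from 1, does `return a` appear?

Transformed code:
def compute(res):
    score = q + score
    q = q - 28
    q = q - res
    res = score
    res = log(34)
    w = [14 % record(q) for a in res if score < res]
    res = 22 // 5 - 32
    score = 9 // res
    print(q)
    return a

11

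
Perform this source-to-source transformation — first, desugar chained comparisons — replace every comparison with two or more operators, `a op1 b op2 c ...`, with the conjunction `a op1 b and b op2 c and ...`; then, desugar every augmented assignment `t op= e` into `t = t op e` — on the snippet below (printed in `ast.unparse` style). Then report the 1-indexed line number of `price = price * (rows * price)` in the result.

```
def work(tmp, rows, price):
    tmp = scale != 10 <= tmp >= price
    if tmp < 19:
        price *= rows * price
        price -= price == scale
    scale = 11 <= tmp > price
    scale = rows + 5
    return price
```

4

Transformed code:
def work(tmp, rows, price):
    tmp = scale != 10 and 10 <= tmp and (tmp >= price)
    if tmp < 19:
        price = price * (rows * price)
        price = price - (price == scale)
    scale = 11 <= tmp and tmp > price
    scale = rows + 5
    return price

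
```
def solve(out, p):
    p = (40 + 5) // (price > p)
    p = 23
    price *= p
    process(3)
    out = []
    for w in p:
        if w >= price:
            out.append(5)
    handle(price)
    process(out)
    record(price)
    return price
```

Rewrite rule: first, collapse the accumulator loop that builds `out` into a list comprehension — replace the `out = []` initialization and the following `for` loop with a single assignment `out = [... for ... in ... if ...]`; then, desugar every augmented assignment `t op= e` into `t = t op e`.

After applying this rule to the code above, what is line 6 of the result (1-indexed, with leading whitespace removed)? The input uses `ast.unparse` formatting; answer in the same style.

out = [5 for w in p if w >= price]

Transformed code:
def solve(out, p):
    p = (40 + 5) // (price > p)
    p = 23
    price = price * p
    process(3)
    out = [5 for w in p if w >= price]
    handle(price)
    process(out)
    record(price)
    return price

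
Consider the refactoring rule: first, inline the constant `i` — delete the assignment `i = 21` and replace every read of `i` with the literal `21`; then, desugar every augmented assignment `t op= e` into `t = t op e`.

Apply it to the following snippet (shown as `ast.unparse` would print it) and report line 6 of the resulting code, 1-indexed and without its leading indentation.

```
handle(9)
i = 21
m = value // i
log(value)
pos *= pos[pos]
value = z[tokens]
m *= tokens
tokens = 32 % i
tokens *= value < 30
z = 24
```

Transformed code:
handle(9)
m = value // 21
log(value)
pos = pos * pos[pos]
value = z[tokens]
m = m * tokens
tokens = 32 % 21
tokens = tokens * (value < 30)
z = 24

m = m * tokens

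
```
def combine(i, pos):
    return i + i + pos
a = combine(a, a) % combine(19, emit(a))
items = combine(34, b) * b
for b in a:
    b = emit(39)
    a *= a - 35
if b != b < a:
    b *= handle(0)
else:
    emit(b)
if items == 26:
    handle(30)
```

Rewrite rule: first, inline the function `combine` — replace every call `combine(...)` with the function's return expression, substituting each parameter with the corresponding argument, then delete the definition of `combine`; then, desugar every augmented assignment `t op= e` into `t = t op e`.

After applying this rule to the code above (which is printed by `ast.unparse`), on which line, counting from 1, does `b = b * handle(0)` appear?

Transformed code:
a = (a + a + a) % (19 + 19 + emit(a))
items = (34 + 34 + b) * b
for b in a:
    b = emit(39)
    a = a * (a - 35)
if b != b < a:
    b = b * handle(0)
else:
    emit(b)
if items == 26:
    handle(30)

7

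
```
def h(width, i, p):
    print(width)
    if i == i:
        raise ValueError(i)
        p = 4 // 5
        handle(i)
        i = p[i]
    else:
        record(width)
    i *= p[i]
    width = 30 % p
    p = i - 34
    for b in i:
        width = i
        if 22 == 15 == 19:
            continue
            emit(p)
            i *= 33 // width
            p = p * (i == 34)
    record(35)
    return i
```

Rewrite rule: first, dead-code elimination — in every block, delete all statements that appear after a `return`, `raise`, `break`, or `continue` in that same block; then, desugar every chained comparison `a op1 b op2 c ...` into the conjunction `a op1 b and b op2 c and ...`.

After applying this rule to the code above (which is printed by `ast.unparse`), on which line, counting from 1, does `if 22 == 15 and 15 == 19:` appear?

Transformed code:
def h(width, i, p):
    print(width)
    if i == i:
        raise ValueError(i)
    else:
        record(width)
    i *= p[i]
    width = 30 % p
    p = i - 34
    for b in i:
        width = i
        if 22 == 15 and 15 == 19:
            continue
    record(35)
    return i

12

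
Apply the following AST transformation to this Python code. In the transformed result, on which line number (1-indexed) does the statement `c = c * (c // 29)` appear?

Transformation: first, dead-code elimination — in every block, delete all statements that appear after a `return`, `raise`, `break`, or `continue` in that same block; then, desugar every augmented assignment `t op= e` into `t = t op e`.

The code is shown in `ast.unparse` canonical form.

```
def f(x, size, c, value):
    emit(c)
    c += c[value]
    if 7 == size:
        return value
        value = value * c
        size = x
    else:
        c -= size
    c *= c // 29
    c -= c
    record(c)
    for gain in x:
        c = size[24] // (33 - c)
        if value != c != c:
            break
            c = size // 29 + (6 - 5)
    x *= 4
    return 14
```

8

Transformed code:
def f(x, size, c, value):
    emit(c)
    c = c + c[value]
    if 7 == size:
        return value
    else:
        c = c - size
    c = c * (c // 29)
    c = c - c
    record(c)
    for gain in x:
        c = size[24] // (33 - c)
        if value != c != c:
            break
    x = x * 4
    return 14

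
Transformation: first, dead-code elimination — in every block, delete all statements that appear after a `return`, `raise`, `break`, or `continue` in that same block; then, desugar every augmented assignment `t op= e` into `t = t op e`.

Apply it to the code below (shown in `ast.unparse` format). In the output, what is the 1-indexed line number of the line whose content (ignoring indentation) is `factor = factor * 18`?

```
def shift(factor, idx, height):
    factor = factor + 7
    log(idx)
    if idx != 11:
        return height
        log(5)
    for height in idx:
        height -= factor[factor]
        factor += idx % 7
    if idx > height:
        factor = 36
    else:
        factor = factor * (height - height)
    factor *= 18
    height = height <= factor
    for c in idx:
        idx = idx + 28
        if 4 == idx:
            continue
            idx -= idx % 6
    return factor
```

13

Transformed code:
def shift(factor, idx, height):
    factor = factor + 7
    log(idx)
    if idx != 11:
        return height
    for height in idx:
        height = height - factor[factor]
        factor = factor + idx % 7
    if idx > height:
        factor = 36
    else:
        factor = factor * (height - height)
    factor = factor * 18
    height = height <= factor
    for c in idx:
        idx = idx + 28
        if 4 == idx:
            continue
    return factor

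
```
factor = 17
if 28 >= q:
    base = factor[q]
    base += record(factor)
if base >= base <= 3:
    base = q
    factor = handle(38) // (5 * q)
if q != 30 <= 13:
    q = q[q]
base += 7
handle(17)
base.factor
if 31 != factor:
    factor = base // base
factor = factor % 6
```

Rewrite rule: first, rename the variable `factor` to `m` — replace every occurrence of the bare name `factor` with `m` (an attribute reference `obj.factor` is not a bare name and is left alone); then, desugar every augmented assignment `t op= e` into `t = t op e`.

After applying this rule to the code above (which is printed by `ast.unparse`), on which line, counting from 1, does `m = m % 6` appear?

Transformed code:
m = 17
if 28 >= q:
    base = m[q]
    base = base + record(m)
if base >= base <= 3:
    base = q
    m = handle(38) // (5 * q)
if q != 30 <= 13:
    q = q[q]
base = base + 7
handle(17)
base.factor
if 31 != m:
    m = base // base
m = m % 6

15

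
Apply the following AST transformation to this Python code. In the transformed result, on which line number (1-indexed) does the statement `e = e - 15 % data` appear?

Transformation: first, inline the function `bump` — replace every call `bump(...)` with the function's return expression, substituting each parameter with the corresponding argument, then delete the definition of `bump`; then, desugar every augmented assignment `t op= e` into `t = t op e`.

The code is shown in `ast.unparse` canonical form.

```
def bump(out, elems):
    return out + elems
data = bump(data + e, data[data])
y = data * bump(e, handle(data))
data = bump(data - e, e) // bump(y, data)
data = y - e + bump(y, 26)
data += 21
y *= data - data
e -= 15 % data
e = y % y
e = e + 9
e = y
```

7

Transformed code:
data = data + e + data[data]
y = data * (e + handle(data))
data = (data - e + e) // (y + data)
data = y - e + (y + 26)
data = data + 21
y = y * (data - data)
e = e - 15 % data
e = y % y
e = e + 9
e = y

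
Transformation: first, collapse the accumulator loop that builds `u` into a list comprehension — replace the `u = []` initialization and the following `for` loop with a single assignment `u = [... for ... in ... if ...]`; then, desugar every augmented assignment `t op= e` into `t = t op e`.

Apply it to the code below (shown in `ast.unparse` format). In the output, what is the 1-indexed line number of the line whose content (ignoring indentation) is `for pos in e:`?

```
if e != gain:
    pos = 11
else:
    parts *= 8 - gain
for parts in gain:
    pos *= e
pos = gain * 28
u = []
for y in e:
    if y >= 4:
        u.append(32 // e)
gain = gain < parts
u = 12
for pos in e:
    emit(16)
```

11

Transformed code:
if e != gain:
    pos = 11
else:
    parts = parts * (8 - gain)
for parts in gain:
    pos = pos * e
pos = gain * 28
u = [32 // e for y in e if y >= 4]
gain = gain < parts
u = 12
for pos in e:
    emit(16)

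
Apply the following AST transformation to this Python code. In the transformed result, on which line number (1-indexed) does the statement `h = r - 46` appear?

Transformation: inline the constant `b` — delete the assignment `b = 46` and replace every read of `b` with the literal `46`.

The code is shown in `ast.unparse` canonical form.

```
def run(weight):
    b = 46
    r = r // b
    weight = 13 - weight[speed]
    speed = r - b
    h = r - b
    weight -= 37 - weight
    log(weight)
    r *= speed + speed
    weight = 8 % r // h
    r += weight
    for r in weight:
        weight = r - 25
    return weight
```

Transformed code:
def run(weight):
    r = r // 46
    weight = 13 - weight[speed]
    speed = r - 46
    h = r - 46
    weight -= 37 - weight
    log(weight)
    r *= speed + speed
    weight = 8 % r // h
    r += weight
    for r in weight:
        weight = r - 25
    return weight

5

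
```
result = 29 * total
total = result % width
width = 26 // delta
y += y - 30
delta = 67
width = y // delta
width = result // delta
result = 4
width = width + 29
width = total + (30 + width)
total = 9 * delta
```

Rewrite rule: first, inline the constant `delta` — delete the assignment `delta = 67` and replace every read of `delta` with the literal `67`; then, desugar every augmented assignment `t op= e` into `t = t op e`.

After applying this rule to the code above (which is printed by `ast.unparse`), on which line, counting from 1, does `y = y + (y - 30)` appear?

4

Transformed code:
result = 29 * total
total = result % width
width = 26 // 67
y = y + (y - 30)
width = y // 67
width = result // 67
result = 4
width = width + 29
width = total + (30 + width)
total = 9 * 67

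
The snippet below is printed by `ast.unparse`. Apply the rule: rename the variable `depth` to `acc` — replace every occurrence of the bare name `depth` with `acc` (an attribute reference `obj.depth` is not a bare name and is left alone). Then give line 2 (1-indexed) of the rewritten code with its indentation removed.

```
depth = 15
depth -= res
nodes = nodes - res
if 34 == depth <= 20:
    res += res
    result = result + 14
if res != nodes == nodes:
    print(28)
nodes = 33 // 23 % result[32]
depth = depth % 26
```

acc -= res

Transformed code:
acc = 15
acc -= res
nodes = nodes - res
if 34 == acc <= 20:
    res += res
    result = result + 14
if res != nodes == nodes:
    print(28)
nodes = 33 // 23 % result[32]
acc = acc % 26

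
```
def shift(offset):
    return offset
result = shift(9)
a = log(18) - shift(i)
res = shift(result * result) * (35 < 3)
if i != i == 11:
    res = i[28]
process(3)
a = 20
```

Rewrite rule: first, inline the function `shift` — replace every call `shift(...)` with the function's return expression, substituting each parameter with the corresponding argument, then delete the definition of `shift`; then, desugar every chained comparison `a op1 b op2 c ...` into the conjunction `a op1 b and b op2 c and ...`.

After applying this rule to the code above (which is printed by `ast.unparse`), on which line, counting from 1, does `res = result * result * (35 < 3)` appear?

Transformed code:
result = 9
a = log(18) - i
res = result * result * (35 < 3)
if i != i and i == 11:
    res = i[28]
process(3)
a = 20

3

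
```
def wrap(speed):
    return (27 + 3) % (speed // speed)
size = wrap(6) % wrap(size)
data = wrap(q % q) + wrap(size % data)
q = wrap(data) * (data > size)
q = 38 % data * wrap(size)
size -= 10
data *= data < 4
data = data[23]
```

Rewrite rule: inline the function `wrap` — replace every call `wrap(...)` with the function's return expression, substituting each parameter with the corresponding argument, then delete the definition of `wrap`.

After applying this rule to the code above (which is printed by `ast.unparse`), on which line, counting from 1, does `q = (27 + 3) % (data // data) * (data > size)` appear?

3

Transformed code:
size = (27 + 3) % (6 // 6) % ((27 + 3) % (size // size))
data = (27 + 3) % (q % q // (q % q)) + (27 + 3) % (size % data // (size % data))
q = (27 + 3) % (data // data) * (data > size)
q = 38 % data * ((27 + 3) % (size // size))
size -= 10
data *= data < 4
data = data[23]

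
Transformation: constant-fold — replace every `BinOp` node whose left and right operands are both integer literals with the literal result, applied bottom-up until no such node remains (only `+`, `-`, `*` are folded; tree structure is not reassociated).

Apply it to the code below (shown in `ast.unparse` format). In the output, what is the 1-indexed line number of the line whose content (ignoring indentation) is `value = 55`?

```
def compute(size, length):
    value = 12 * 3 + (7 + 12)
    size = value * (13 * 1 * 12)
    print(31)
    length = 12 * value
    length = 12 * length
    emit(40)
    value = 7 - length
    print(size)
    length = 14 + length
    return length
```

Transformed code:
def compute(size, length):
    value = 55
    size = value * 156
    print(31)
    length = 12 * value
    length = 12 * length
    emit(40)
    value = 7 - length
    print(size)
    length = 14 + length
    return length

2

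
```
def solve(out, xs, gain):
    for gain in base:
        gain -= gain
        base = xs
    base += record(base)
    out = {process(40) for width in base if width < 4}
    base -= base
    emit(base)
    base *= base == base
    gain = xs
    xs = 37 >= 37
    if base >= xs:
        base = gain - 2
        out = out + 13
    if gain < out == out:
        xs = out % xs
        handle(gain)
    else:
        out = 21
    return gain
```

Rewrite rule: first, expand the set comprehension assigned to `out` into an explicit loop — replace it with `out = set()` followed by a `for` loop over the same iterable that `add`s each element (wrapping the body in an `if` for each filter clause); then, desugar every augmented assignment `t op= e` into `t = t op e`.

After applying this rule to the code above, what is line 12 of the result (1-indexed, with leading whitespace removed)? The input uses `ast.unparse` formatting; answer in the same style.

base = base * (base == base)

Transformed code:
def solve(out, xs, gain):
    for gain in base:
        gain = gain - gain
        base = xs
    base = base + record(base)
    out = set()
    for width in base:
        if width < 4:
            out.add(process(40))
    base = base - base
    emit(base)
    base = base * (base == base)
    gain = xs
    xs = 37 >= 37
    if base >= xs:
        base = gain - 2
        out = out + 13
    if gain < out == out:
        xs = out % xs
        handle(gain)
    else:
        out = 21
    return gain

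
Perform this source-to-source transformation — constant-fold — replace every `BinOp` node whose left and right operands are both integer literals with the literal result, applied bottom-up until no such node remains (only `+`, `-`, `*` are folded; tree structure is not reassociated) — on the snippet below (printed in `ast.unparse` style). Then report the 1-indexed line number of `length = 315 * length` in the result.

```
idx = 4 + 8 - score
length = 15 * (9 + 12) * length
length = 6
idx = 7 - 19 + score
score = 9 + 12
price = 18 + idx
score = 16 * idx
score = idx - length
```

2

Transformed code:
idx = 12 - score
length = 315 * length
length = 6
idx = -12 + score
score = 21
price = 18 + idx
score = 16 * idx
score = idx - length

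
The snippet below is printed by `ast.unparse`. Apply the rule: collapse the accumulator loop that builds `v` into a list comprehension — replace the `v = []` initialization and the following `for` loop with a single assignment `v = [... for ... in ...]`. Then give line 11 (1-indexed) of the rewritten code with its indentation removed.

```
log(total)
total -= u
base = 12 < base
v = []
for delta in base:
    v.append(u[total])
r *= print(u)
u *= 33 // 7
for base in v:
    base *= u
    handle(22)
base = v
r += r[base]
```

r += r[base]

Transformed code:
log(total)
total -= u
base = 12 < base
v = [u[total] for delta in base]
r *= print(u)
u *= 33 // 7
for base in v:
    base *= u
    handle(22)
base = v
r += r[base]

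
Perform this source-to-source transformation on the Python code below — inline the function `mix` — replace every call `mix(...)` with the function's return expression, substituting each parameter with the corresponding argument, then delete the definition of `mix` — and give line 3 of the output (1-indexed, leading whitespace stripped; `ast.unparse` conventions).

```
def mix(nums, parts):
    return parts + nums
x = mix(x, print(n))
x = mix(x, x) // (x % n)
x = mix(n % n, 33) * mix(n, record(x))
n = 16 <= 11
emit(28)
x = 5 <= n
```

Transformed code:
x = print(n) + x
x = (x + x) // (x % n)
x = (33 + n % n) * (record(x) + n)
n = 16 <= 11
emit(28)
x = 5 <= n

x = (33 + n % n) * (record(x) + n)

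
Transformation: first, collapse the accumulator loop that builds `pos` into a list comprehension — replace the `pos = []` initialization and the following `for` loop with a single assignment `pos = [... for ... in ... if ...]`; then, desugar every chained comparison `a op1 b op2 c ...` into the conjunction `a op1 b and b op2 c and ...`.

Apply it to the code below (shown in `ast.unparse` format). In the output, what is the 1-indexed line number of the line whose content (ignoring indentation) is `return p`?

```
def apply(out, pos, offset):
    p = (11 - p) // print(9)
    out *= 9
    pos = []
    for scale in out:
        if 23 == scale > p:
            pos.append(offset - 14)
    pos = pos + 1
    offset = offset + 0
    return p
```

Transformed code:
def apply(out, pos, offset):
    p = (11 - p) // print(9)
    out *= 9
    pos = [offset - 14 for scale in out if 23 == scale and scale > p]
    pos = pos + 1
    offset = offset + 0
    return p

7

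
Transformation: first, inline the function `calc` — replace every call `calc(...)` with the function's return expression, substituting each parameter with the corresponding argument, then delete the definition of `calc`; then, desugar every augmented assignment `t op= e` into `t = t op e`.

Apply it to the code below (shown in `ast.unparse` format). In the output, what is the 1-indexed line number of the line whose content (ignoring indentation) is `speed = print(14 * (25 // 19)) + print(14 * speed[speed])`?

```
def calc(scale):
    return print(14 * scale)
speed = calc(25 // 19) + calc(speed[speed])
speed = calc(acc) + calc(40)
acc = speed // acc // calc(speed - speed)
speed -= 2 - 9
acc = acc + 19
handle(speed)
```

1

Transformed code:
speed = print(14 * (25 // 19)) + print(14 * speed[speed])
speed = print(14 * acc) + print(14 * 40)
acc = speed // acc // print(14 * (speed - speed))
speed = speed - (2 - 9)
acc = acc + 19
handle(speed)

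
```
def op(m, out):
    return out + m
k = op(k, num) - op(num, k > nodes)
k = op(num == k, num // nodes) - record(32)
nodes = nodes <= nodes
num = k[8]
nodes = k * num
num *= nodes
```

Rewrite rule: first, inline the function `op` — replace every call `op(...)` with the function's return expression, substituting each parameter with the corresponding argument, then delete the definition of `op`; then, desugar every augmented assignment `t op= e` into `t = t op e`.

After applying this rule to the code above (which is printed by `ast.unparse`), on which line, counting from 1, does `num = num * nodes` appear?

Transformed code:
k = num + k - ((k > nodes) + num)
k = num // nodes + (num == k) - record(32)
nodes = nodes <= nodes
num = k[8]
nodes = k * num
num = num * nodes

6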